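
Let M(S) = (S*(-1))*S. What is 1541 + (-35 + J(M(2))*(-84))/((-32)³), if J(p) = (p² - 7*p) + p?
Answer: 50498883/32768 ≈ 1541.1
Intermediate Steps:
M(S) = -S² (M(S) = (-S)*S = -S²)
J(p) = p² - 6*p
1541 + (-35 + J(M(2))*(-84))/((-32)³) = 1541 + (-35 + ((-1*2²)*(-6 - 1*2²))*(-84))/((-32)³) = 1541 + (-35 + ((-1*4)*(-6 - 1*4))*(-84))/(-32768) = 1541 + (-35 - 4*(-6 - 4)*(-84))*(-1/32768) = 1541 + (-35 - 4*(-10)*(-84))*(-1/32768) = 1541 + (-35 + 40*(-84))*(-1/32768) = 1541 + (-35 - 3360)*(-1/32768) = 1541 - 3395*(-1/32768) = 1541 + 3395/32768 = 50498883/32768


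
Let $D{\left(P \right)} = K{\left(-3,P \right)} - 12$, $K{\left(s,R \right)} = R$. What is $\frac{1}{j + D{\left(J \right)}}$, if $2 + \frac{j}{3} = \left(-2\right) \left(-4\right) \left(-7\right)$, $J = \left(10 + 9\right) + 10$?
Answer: $- \frac{1}{157} \approx -0.0063694$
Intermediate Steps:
$J = 29$ ($J = 19 + 10 = 29$)
$j = -174$ ($j = -6 + 3 \left(-2\right) \left(-4\right) \left(-7\right) = -6 + 3 \cdot 8 \left(-7\right) = -6 + 3 \left(-56\right) = -6 - 168 = -174$)
$D{\left(P \right)} = -12 + P$ ($D{\left(P \right)} = P - 12 = -12 + P$)
$\frac{1}{j + D{\left(J \right)}} = \frac{1}{-174 + \left(-12 + 29\right)} = \frac{1}{-174 + 17} = \frac{1}{-157} = - \frac{1}{157}$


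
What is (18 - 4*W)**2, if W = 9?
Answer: 324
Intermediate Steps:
(18 - 4*W)**2 = (18 - 4*9)**2 = (18 - 36)**2 = (-18)**2 = 324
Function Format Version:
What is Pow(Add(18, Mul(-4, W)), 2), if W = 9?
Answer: 324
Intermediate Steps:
Pow(Add(18, Mul(-4, W)), 2) = Pow(Add(18, Mul(-4, 9)), 2) = Pow(Add(18, -36), 2) = Pow(-18, 2) = 324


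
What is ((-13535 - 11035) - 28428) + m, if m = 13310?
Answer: -39688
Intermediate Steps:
((-13535 - 11035) - 28428) + m = ((-13535 - 11035) - 28428) + 13310 = (-24570 - 28428) + 13310 = -52998 + 13310 = -39688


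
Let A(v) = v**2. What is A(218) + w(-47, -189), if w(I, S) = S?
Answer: 47335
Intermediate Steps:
A(218) + w(-47, -189) = 218**2 - 189 = 47524 - 189 = 47335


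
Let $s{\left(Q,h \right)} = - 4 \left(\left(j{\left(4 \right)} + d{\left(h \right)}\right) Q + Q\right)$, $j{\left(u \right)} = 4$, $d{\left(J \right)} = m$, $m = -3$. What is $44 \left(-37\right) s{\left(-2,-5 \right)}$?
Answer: $-26048$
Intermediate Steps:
$d{\left(J \right)} = -3$
$s{\left(Q,h \right)} = - 8 Q$ ($s{\left(Q,h \right)} = - 4 \left(\left(4 - 3\right) Q + Q\right) = - 4 \left(1 Q + Q\right) = - 4 \left(Q + Q\right) = - 4 \cdot 2 Q = - 8 Q$)
$44 \left(-37\right) s{\left(-2,-5 \right)} = 44 \left(-37\right) \left(\left(-8\right) \left(-2\right)\right) = \left(-1628\right) 16 = -26048$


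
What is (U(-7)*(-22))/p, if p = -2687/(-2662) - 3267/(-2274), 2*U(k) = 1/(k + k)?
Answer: 5548939/17274824 ≈ 0.32122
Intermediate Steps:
U(k) = 1/(4*k) (U(k) = 1/(2*(k + k)) = 1/(2*((2*k))) = (1/(2*k))/2 = 1/(4*k))
p = 1233916/504449 (p = -2687*(-1/2662) - 3267*(-1/2274) = 2687/2662 + 1089/758 = 1233916/504449 ≈ 2.4461)
(U(-7)*(-22))/p = (((¼)/(-7))*(-22))/(1233916/504449) = (((¼)*(-⅐))*(-22))*(504449/1233916) = -1/28*(-22)*(504449/1233916) = (11/14)*(504449/1233916) = 5548939/17274824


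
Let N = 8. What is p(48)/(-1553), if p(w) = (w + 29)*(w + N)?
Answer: -4312/1553 ≈ -2.7766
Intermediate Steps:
p(w) = (8 + w)*(29 + w) (p(w) = (w + 29)*(w + 8) = (29 + w)*(8 + w) = (8 + w)*(29 + w))
p(48)/(-1553) = (232 + 48² + 37*48)/(-1553) = (232 + 2304 + 1776)*(-1/1553) = 4312*(-1/1553) = -4312/1553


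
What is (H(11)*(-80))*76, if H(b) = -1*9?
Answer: 54720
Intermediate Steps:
H(b) = -9
(H(11)*(-80))*76 = -9*(-80)*76 = 720*76 = 54720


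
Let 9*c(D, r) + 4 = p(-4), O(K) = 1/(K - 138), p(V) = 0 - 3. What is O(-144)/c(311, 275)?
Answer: 3/658 ≈ 0.0045593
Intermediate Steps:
p(V) = -3
O(K) = 1/(-138 + K)
c(D, r) = -7/9 (c(D, r) = -4/9 + (1/9)*(-3) = -4/9 - 1/3 = -7/9)
O(-144)/c(311, 275) = 1/((-138 - 144)*(-7/9)) = -9/7/(-282) = -1/282*(-9/7) = 3/658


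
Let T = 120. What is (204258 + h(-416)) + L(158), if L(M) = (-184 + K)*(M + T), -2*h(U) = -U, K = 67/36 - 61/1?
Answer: 2456233/18 ≈ 1.3646e+5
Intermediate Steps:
K = -2129/36 (K = 67*(1/36) - 61*1 = 67/36 - 61 = -2129/36 ≈ -59.139)
h(U) = U/2 (h(U) = -(-1)*U/2 = U/2)
L(M) = -87530/3 - 8753*M/36 (L(M) = (-184 - 2129/36)*(M + 120) = -8753*(120 + M)/36 = -87530/3 - 8753*M/36)
(204258 + h(-416)) + L(158) = (204258 + (½)*(-416)) + (-87530/3 - 8753/36*158) = (204258 - 208) + (-87530/3 - 691487/18) = 204050 - 1216667/18 = 2456233/18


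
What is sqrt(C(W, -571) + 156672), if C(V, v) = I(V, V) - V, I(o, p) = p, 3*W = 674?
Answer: 96*sqrt(17) ≈ 395.82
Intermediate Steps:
W = 674/3 (W = (1/3)*674 = 674/3 ≈ 224.67)
C(V, v) = 0 (C(V, v) = V - V = 0)
sqrt(C(W, -571) + 156672) = sqrt(0 + 156672) = sqrt(156672) = 96*sqrt(17)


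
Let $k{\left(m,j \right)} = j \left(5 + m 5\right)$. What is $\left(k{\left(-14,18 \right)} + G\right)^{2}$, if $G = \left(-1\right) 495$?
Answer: $2772225$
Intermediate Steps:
$G = -495$
$k{\left(m,j \right)} = j \left(5 + 5 m\right)$
$\left(k{\left(-14,18 \right)} + G\right)^{2} = \left(5 \cdot 18 \left(1 - 14\right) - 495\right)^{2} = \left(5 \cdot 18 \left(-13\right) - 495\right)^{2} = \left(-1170 - 495\right)^{2} = \left(-1665\right)^{2} = 2772225$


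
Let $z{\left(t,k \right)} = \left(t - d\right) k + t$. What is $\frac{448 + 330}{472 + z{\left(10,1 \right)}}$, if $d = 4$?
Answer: $\frac{389}{244} \approx 1.5943$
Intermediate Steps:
$z{\left(t,k \right)} = t + k \left(-4 + t\right)$ ($z{\left(t,k \right)} = \left(t - 4\right) k + t = \left(-4 + t\right) k + t = k \left(-4 + t\right) + t = t + k \left(-4 + t\right)$)
$\frac{448 + 330}{472 + z{\left(10,1 \right)}} = \frac{448 + 330}{472 + \left(10 - 4 + 1 \cdot 10\right)} = \frac{778}{472 + \left(10 - 4 + 10\right)} = \frac{778}{472 + 16} = \frac{778}{488} = 778 \cdot \frac{1}{488} = \frac{389}{244}$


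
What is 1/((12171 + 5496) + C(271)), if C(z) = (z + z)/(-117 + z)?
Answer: 77/1360630 ≈ 5.6591e-5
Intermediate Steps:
C(z) = 2*z/(-117 + z) (C(z) = (2*z)/(-117 + z) = 2*z/(-117 + z))
1/((12171 + 5496) + C(271)) = 1/((12171 + 5496) + 2*271/(-117 + 271)) = 1/(17667 + 2*271/154) = 1/(17667 + 2*271*(1/154)) = 1/(17667 + 271/77) = 1/(1360630/77) = 77/1360630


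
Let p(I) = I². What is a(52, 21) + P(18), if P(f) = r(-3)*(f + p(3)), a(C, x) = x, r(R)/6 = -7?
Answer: -1113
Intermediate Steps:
r(R) = -42 (r(R) = 6*(-7) = -42)
P(f) = -378 - 42*f (P(f) = -42*(f + 3²) = -42*(f + 9) = -42*(9 + f) = -378 - 42*f)
a(52, 21) + P(18) = 21 + (-378 - 42*18) = 21 + (-378 - 756) = 21 - 1134 = -1113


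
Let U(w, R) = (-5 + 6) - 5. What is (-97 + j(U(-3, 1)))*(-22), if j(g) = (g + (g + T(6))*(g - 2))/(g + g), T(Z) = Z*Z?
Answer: 1595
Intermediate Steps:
T(Z) = Z**2
U(w, R) = -4 (U(w, R) = 1 - 5 = -4)
j(g) = (g + (-2 + g)*(36 + g))/(2*g) (j(g) = (g + (g + 6**2)*(g - 2))/(g + g) = (g + (g + 36)*(-2 + g))/((2*g)) = (g + (36 + g)*(-2 + g))*(1/(2*g)) = (g + (-2 + g)*(36 + g))*(1/(2*g)) = (g + (-2 + g)*(36 + g))/(2*g))
(-97 + j(U(-3, 1)))*(-22) = (-97 + (1/2)*(-72 - 4*(35 - 4))/(-4))*(-22) = (-97 + (1/2)*(-1/4)*(-72 - 4*31))*(-22) = (-97 + (1/2)*(-1/4)*(-72 - 124))*(-22) = (-97 + (1/2)*(-1/4)*(-196))*(-22) = (-97 + 49/2)*(-22) = -145/2*(-22) = 1595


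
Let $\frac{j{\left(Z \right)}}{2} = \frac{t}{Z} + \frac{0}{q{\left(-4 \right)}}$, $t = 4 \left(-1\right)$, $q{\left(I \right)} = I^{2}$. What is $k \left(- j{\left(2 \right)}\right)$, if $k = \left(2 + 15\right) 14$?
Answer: $952$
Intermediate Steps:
$k = 238$ ($k = 17 \cdot 14 = 238$)
$t = -4$
$j{\left(Z \right)} = - \frac{8}{Z}$ ($j{\left(Z \right)} = 2 \left(- \frac{4}{Z} + \frac{0}{\left(-4\right)^{2}}\right) = 2 \left(- \frac{4}{Z} + \frac{0}{16}\right) = 2 \left(- \frac{4}{Z} + 0 \cdot \frac{1}{16}\right) = 2 \left(- \frac{4}{Z} + 0\right) = 2 \left(- \frac{4}{Z}\right) = - \frac{8}{Z}$)
$k \left(- j{\left(2 \right)}\right) = 238 \left(- \frac{-8}{2}\right) = 238 \left(\left(-1\right) \left(-4\right)\right) = 238 \cdot 4 = 952$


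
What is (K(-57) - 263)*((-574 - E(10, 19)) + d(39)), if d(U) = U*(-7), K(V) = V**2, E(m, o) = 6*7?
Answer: -2654554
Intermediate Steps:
E(m, o) = 42
d(U) = -7*U
(K(-57) - 263)*((-574 - E(10, 19)) + d(39)) = ((-57)**2 - 263)*((-574 - 1*42) - 7*39) = (3249 - 263)*((-574 - 42) - 273) = 2986*(-616 - 273) = 2986*(-889) = -2654554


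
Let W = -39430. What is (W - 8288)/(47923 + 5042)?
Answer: -482/535 ≈ -0.90093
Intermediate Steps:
(W - 8288)/(47923 + 5042) = (-39430 - 8288)/(47923 + 5042) = -47718/52965 = -47718*1/52965 = -482/535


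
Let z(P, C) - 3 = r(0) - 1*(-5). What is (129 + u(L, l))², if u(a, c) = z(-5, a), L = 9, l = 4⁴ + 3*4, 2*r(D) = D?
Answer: 18769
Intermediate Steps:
r(D) = D/2
z(P, C) = 8 (z(P, C) = 3 + ((½)*0 - 1*(-5)) = 3 + (0 + 5) = 3 + 5 = 8)
l = 268 (l = 256 + 12 = 268)
u(a, c) = 8
(129 + u(L, l))² = (129 + 8)² = 137² = 18769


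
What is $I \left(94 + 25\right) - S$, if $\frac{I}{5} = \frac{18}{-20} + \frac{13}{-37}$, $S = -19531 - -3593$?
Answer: $\frac{1124315}{74} \approx 15193.0$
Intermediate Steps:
$S = -15938$ ($S = -19531 + 3593 = -15938$)
$I = - \frac{463}{74}$ ($I = 5 \left(\frac{18}{-20} + \frac{13}{-37}\right) = 5 \left(18 \left(- \frac{1}{20}\right) + 13 \left(- \frac{1}{37}\right)\right) = 5 \left(- \frac{9}{10} - \frac{13}{37}\right) = 5 \left(- \frac{463}{370}\right) = - \frac{463}{74} \approx -6.2568$)
$I \left(94 + 25\right) - S = - \frac{463 \left(94 + 25\right)}{74} - -15938 = \left(- \frac{463}{74}\right) 119 + 15938 = - \frac{55097}{74} + 15938 = \frac{1124315}{74}$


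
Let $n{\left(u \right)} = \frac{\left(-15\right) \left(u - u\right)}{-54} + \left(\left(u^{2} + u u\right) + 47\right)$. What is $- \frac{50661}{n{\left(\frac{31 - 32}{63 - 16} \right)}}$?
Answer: $- \frac{111910149}{103825} \approx -1077.9$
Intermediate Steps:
$n{\left(u \right)} = 47 + 2 u^{2}$ ($n{\left(u \right)} = \left(-15\right) 0 \left(- \frac{1}{54}\right) + \left(\left(u^{2} + u^{2}\right) + 47\right) = 0 \left(- \frac{1}{54}\right) + \left(2 u^{2} + 47\right) = 0 + \left(47 + 2 u^{2}\right) = 47 + 2 u^{2}$)
$- \frac{50661}{n{\left(\frac{31 - 32}{63 - 16} \right)}} = - \frac{50661}{47 + 2 \left(\frac{31 - 32}{63 - 16}\right)^{2}} = - \frac{50661}{47 + 2 \left(- \frac{1}{47}\right)^{2}} = - \frac{50661}{47 + 2 \cdot \frac{1}{2209}} = - \frac{50661}{47 + \frac{2}{2209}} = - \frac{50661}{\frac{103825}{2209}} = \left(-50661\right) \frac{2209}{103825} = - \frac{111910149}{103825}$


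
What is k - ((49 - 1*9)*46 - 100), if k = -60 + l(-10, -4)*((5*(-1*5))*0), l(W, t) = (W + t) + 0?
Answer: -1800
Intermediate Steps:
l(W, t) = W + t
k = -60 (k = -60 + (-10 - 4)*((5*(-1*5))*0) = -60 - 14*5*(-5)*0 = -60 - (-350)*0 = -60 - 14*0 = -60 + 0 = -60)
k - ((49 - 1*9)*46 - 100) = -60 - ((49 - 1*9)*46 - 100) = -60 - ((49 - 9)*46 - 100) = -60 - (40*46 - 100) = -60 - (1840 - 100) = -60 - 1*1740 = -60 - 1740 = -1800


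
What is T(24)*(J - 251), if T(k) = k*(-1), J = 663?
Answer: -9888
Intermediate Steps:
T(k) = -k
T(24)*(J - 251) = (-1*24)*(663 - 251) = -24*412 = -9888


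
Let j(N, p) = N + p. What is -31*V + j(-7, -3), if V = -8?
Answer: 238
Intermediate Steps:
-31*V + j(-7, -3) = -31*(-8) + (-7 - 3) = 248 - 10 = 238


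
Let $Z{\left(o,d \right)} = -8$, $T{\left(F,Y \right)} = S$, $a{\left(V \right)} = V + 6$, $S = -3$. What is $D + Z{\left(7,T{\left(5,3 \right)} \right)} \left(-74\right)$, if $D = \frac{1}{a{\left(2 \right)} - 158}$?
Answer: $\frac{88799}{150} \approx 591.99$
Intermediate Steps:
$a{\left(V \right)} = 6 + V$
$T{\left(F,Y \right)} = -3$
$D = - \frac{1}{150}$ ($D = \frac{1}{\left(6 + 2\right) - 158} = \frac{1}{8 - 158} = \frac{1}{-150} = - \frac{1}{150} \approx -0.0066667$)
$D + Z{\left(7,T{\left(5,3 \right)} \right)} \left(-74\right) = - \frac{1}{150} - -592 = - \frac{1}{150} + 592 = \frac{88799}{150}$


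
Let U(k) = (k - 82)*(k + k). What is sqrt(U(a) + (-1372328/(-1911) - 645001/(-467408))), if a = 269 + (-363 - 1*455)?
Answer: sqrt(705797420520717307653)/31900596 ≈ 832.80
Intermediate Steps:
a = -549 (a = 269 + (-363 - 455) = 269 - 818 = -549)
U(k) = 2*k*(-82 + k) (U(k) = (-82 + k)*(2*k) = 2*k*(-82 + k))
sqrt(U(a) + (-1372328/(-1911) - 645001/(-467408))) = sqrt(2*(-549)*(-82 - 549) + (-1372328/(-1911) - 645001/(-467408))) = sqrt(2*(-549)*(-631) + (-1372328*(-1/1911) - 645001*(-1/467408))) = sqrt(692838 + (1372328/1911 + 645001/467408)) = sqrt(692838 + 642669682735/893216688) = sqrt(619497133363279/893216688) = sqrt(705797420520717307653)/31900596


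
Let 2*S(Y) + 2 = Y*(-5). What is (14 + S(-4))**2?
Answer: 529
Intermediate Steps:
S(Y) = -1 - 5*Y/2 (S(Y) = -1 + (Y*(-5))/2 = -1 + (-5*Y)/2 = -1 - 5*Y/2)
(14 + S(-4))**2 = (14 + (-1 - 5/2*(-4)))**2 = (14 + (-1 + 10))**2 = (14 + 9)**2 = 23**2 = 529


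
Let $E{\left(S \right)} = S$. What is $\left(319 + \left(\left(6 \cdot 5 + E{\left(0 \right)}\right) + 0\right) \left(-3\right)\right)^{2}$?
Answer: $52441$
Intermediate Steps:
$\left(319 + \left(\left(6 \cdot 5 + E{\left(0 \right)}\right) + 0\right) \left(-3\right)\right)^{2} = \left(319 + \left(\left(6 \cdot 5 + 0\right) + 0\right) \left(-3\right)\right)^{2} = \left(319 + \left(\left(30 + 0\right) + 0\right) \left(-3\right)\right)^{2} = \left(319 + \left(30 + 0\right) \left(-3\right)\right)^{2} = \left(319 + 30 \left(-3\right)\right)^{2} = \left(319 - 90\right)^{2} = 229^{2} = 52441$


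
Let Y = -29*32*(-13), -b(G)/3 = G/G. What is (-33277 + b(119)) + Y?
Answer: -21216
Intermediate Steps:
b(G) = -3 (b(G) = -3*G/G = -3*1 = -3)
Y = 12064 (Y = -928*(-13) = 12064)
(-33277 + b(119)) + Y = (-33277 - 3) + 12064 = -33280 + 12064 = -21216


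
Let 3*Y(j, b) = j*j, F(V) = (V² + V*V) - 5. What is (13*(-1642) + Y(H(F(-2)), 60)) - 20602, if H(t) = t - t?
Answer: -41948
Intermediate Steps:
F(V) = -5 + 2*V² (F(V) = (V² + V²) - 5 = 2*V² - 5 = -5 + 2*V²)
H(t) = 0
Y(j, b) = j²/3 (Y(j, b) = (j*j)/3 = j²/3)
(13*(-1642) + Y(H(F(-2)), 60)) - 20602 = (13*(-1642) + (⅓)*0²) - 20602 = (-21346 + (⅓)*0) - 20602 = (-21346 + 0) - 20602 = -21346 - 20602 = -41948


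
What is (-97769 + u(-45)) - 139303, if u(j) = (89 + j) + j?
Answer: -237073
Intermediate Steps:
u(j) = 89 + 2*j
(-97769 + u(-45)) - 139303 = (-97769 + (89 + 2*(-45))) - 139303 = (-97769 + (89 - 90)) - 139303 = (-97769 - 1) - 139303 = -97770 - 139303 = -237073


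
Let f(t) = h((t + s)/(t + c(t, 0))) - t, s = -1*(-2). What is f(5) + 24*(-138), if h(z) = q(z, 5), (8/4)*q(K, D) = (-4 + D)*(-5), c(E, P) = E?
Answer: -6639/2 ≈ -3319.5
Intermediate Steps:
s = 2
q(K, D) = 10 - 5*D/2 (q(K, D) = ((-4 + D)*(-5))/2 = (20 - 5*D)/2 = 10 - 5*D/2)
h(z) = -5/2 (h(z) = 10 - 5/2*5 = 10 - 25/2 = -5/2)
f(t) = -5/2 - t
f(5) + 24*(-138) = (-5/2 - 1*5) + 24*(-138) = (-5/2 - 5) - 3312 = -15/2 - 3312 = -6639/2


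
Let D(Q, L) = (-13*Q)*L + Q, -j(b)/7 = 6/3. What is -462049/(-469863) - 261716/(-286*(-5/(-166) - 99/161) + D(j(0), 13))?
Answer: -1627702243568177/15817807742949 ≈ -102.90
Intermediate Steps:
j(b) = -14 (j(b) = -42/3 = -7*2 = -14)
D(Q, L) = Q - 13*L*Q (D(Q, L) = -13*L*Q + Q = Q - 13*L*Q)
-462049/(-469863) - 261716/(-286*(-5/(-166) - 99/161) + D(j(0), 13)) = -462049/(-469863) - 261716/(-286*(-5/(-166) - 99/161) - 14*(1 - 13*13)) = -462049*(-1/469863) - 261716/(-286*(-5*(-1/166) - 99*1/161) - 14*(1 - 169)) = 462049/469863 - 261716/(-286*(5/166 - 99/161) - 14*(-168)) = 462049/469863 - 261716/(-286*(-15629/26726) + 2352) = 462049/469863 - 261716/(2234947/13363 + 2352) = 462049/469863 - 261716/33664723/13363 = 462049/469863 - 261716*13363/33664723 = 462049/469863 - 3497310908/33664723 = -1627702243568177/15817807742949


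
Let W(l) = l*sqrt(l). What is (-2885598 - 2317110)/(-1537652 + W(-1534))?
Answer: 999994295202/295997926801 - 997619259*I*sqrt(1534)/295997926801 ≈ 3.3784 - 0.132*I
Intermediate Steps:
W(l) = l**(3/2)
(-2885598 - 2317110)/(-1537652 + W(-1534)) = (-2885598 - 2317110)/(-1537652 + (-1534)**(3/2)) = -5202708/(-1537652 - 1534*I*sqrt(1534))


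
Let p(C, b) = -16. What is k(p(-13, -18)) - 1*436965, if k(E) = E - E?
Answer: -436965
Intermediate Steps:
k(E) = 0
k(p(-13, -18)) - 1*436965 = 0 - 1*436965 = 0 - 436965 = -436965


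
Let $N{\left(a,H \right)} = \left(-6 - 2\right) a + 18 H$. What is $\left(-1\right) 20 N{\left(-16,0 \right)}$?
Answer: $-2560$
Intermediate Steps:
$N{\left(a,H \right)} = - 8 a + 18 H$
$\left(-1\right) 20 N{\left(-16,0 \right)} = \left(-1\right) 20 \left(\left(-8\right) \left(-16\right) + 18 \cdot 0\right) = - 20 \left(128 + 0\right) = \left(-20\right) 128 = -2560$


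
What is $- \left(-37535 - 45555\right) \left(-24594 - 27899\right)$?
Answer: $-4361643370$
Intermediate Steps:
$- \left(-37535 - 45555\right) \left(-24594 - 27899\right) = - \left(-83090\right) \left(-52493\right) = \left(-1\right) 4361643370 = -4361643370$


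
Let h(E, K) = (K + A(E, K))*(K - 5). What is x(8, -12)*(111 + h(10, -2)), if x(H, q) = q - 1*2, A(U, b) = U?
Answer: -770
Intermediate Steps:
x(H, q) = -2 + q (x(H, q) = q - 2 = -2 + q)
h(E, K) = (-5 + K)*(E + K) (h(E, K) = (K + E)*(K - 5) = (E + K)*(-5 + K) = (-5 + K)*(E + K))
x(8, -12)*(111 + h(10, -2)) = (-2 - 12)*(111 + ((-2)² - 5*10 - 5*(-2) + 10*(-2))) = -14*(111 + (4 - 50 + 10 - 20)) = -14*(111 - 56) = -14*55 = -770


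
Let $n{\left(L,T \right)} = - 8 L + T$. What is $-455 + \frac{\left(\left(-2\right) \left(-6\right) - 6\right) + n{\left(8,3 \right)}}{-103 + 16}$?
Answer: $- \frac{39530}{87} \approx -454.37$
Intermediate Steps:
$n{\left(L,T \right)} = T - 8 L$
$-455 + \frac{\left(\left(-2\right) \left(-6\right) - 6\right) + n{\left(8,3 \right)}}{-103 + 16} = -455 + \frac{\left(\left(-2\right) \left(-6\right) - 6\right) + \left(3 - 64\right)}{-103 + 16} = -455 + \frac{\left(12 - 6\right) + \left(3 - 64\right)}{-87} = -455 + \left(6 - 61\right) \left(- \frac{1}{87}\right) = -455 - - \frac{55}{87} = -455 + \frac{55}{87} = - \frac{39530}{87}$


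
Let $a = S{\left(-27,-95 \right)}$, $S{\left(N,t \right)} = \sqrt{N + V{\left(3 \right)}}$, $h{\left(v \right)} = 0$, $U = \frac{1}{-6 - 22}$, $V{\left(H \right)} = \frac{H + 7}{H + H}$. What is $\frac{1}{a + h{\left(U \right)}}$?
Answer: $- \frac{i \sqrt{57}}{38} \approx - 0.19868 i$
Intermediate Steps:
$V{\left(H \right)} = \frac{7 + H}{2 H}$
$U = - \frac{1}{28}$ ($U = \frac{1}{-28} = - \frac{1}{28} \approx -0.035714$)
$S{\left(N,t \right)} = \sqrt{\frac{5}{3} + N}$ ($S{\left(N,t \right)} = \sqrt{N + \frac{7 + 3}{2 \cdot 3}} = \sqrt{N + \frac{1}{2} \cdot \frac{1}{3} \cdot 10} = \sqrt{N + \frac{5}{3}} = \sqrt{\frac{5}{3} + N}$)
$a = \frac{2 i \sqrt{57}}{3}$ ($a = \frac{\sqrt{15 + 9 \left(-27\right)}}{3} = \frac{\sqrt{15 - 243}}{3} = \frac{\sqrt{-228}}{3} = \frac{2 i \sqrt{57}}{3} \approx 5.0332 i$)
$\frac{1}{a + h{\left(U \right)}} = \frac{1}{\frac{2 i \sqrt{57}}{3} + 0} = \frac{1}{\frac{2}{3} i \sqrt{57}} = - \frac{i \sqrt{57}}{38}$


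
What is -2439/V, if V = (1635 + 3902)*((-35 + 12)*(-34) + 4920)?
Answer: -2439/31571974 ≈ -7.7252e-5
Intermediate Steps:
V = 31571974 (V = 5537*(-23*(-34) + 4920) = 5537*(782 + 4920) = 5537*5702 = 31571974)
-2439/V = -2439/31571974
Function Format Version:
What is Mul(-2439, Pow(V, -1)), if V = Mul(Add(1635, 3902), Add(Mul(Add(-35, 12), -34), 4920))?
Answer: Rational(-2439, 31571974) ≈ -7.7252e-5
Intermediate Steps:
V = 31571974 (V = Mul(5537, Add(Mul(-23, -34), 4920)) = Mul(5537, Add(782, 4920)) = Mul(5537, 5702) = 31571974)
Mul(-2439, Pow(V, -1)) = Mul(-2439, Pow(31571974, -1)) = Mul(-2439, Rational(1, 31571974)) = Rational(-2439, 31571974)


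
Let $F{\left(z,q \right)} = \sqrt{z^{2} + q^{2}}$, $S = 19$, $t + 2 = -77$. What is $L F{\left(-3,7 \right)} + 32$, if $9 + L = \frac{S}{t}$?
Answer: $32 - \frac{730 \sqrt{58}}{79} \approx -38.374$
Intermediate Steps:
$t = -79$ ($t = -2 - 77 = -79$)
$F{\left(z,q \right)} = \sqrt{q^{2} + z^{2}}$
$L = - \frac{730}{79}$ ($L = -9 + \frac{19}{-79} = -9 + 19 \left(- \frac{1}{79}\right) = -9 - \frac{19}{79} = - \frac{730}{79} \approx -9.2405$)
$L F{\left(-3,7 \right)} + 32 = - \frac{730 \sqrt{7^{2} + \left(-3\right)^{2}}}{79} + 32 = - \frac{730 \sqrt{49 + 9}}{79} + 32 = - \frac{730 \sqrt{58}}{79} + 32 = 32 - \frac{730 \sqrt{58}}{79}$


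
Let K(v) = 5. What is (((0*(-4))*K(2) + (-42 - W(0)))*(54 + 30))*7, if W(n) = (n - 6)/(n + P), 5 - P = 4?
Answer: -21168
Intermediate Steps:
P = 1 (P = 5 - 1*4 = 5 - 4 = 1)
W(n) = (-6 + n)/(1 + n) (W(n) = (n - 6)/(n + 1) = (-6 + n)/(1 + n))
(((0*(-4))*K(2) + (-42 - W(0)))*(54 + 30))*7 = (((0*(-4))*5 + (-42 - (-6 + 0)/(1 + 0)))*(54 + 30))*7 = ((0*5 + (-42 - (-6)/1))*84)*7 = ((0 + (-42 - (-6)))*84)*7 = ((0 + (-42 - 1*(-6)))*84)*7 = ((0 + (-42 + 6))*84)*7 = ((0 - 36)*84)*7 = -36*84*7 = -3024*7 = -21168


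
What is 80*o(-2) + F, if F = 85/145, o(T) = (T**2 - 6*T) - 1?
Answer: 34817/29 ≈ 1200.6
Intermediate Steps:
o(T) = -1 + T**2 - 6*T
F = 17/29 (F = 85*(1/145) = 17/29 ≈ 0.58621)
80*o(-2) + F = 80*(-1 + (-2)**2 - 6*(-2)) + 17/29 = 80*(-1 + 4 + 12) + 17/29 = 80*15 + 17/29 = 1200 + 17/29 = 34817/29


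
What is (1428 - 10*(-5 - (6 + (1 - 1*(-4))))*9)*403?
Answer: 1155804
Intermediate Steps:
(1428 - 10*(-5 - (6 + (1 - 1*(-4))))*9)*403 = (1428 - 10*(-5 - (6 + (1 + 4)))*9)*403 = (1428 - 10*(-5 - (6 + 5))*9)*403 = (1428 - 10*(-5 - 1*11)*9)*403 = (1428 - 10*(-5 - 11)*9)*403 = (1428 - 10*(-16)*9)*403 = (1428 + 160*9)*403 = (1428 + 1440)*403 = 2868*403 = 1155804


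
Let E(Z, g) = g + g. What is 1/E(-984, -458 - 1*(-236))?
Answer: -1/444 ≈ -0.0022523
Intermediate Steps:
E(Z, g) = 2*g
1/E(-984, -458 - 1*(-236)) = 1/(2*(-458 - 1*(-236))) = 1/(2*(-458 + 236)) = 1/(2*(-222)) = 1/(-444) = -1/444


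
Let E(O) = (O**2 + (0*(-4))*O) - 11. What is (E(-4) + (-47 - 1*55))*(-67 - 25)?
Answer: 8924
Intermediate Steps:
E(O) = -11 + O**2 (E(O) = (O**2 + 0*O) - 11 = (O**2 + 0) - 11 = O**2 - 11 = -11 + O**2)
(E(-4) + (-47 - 1*55))*(-67 - 25) = ((-11 + (-4)**2) + (-47 - 1*55))*(-67 - 25) = ((-11 + 16) + (-47 - 55))*(-92) = (5 - 102)*(-92) = -97*(-92) = 8924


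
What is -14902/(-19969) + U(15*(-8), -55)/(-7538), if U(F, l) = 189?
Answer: 108557135/150526322 ≈ 0.72118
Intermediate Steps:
-14902/(-19969) + U(15*(-8), -55)/(-7538) = -14902/(-19969) + 189/(-7538) = -14902*(-1/19969) + 189*(-1/7538) = 14902/19969 - 189/7538 = 108557135/150526322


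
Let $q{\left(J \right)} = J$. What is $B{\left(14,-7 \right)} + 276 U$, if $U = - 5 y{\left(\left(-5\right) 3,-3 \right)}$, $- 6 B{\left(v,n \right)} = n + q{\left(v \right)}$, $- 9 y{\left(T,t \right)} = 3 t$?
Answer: $- \frac{8287}{6} \approx -1381.2$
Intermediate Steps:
$y{\left(T,t \right)} = - \frac{t}{3}$ ($y{\left(T,t \right)} = - \frac{3 t}{9} = - \frac{t}{3}$)
$B{\left(v,n \right)} = - \frac{n}{6} - \frac{v}{6}$ ($B{\left(v,n \right)} = - \frac{n + v}{6} = - \frac{n}{6} - \frac{v}{6}$)
$U = -5$ ($U = - 5 \left(\left(- \frac{1}{3}\right) \left(-3\right)\right) = \left(-5\right) 1 = -5$)
$B{\left(14,-7 \right)} + 276 U = \left(\left(- \frac{1}{6}\right) \left(-7\right) - \frac{7}{3}\right) + 276 \left(-5\right) = \left(\frac{7}{6} - \frac{7}{3}\right) - 1380 = - \frac{7}{6} - 1380 = - \frac{8287}{6}$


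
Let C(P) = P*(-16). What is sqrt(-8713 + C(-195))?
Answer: I*sqrt(5593) ≈ 74.786*I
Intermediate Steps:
C(P) = -16*P
sqrt(-8713 + C(-195)) = sqrt(-8713 - 16*(-195)) = sqrt(-8713 + 3120) = sqrt(-5593) = I*sqrt(5593)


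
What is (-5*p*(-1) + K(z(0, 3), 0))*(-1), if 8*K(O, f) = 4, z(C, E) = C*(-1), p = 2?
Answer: -21/2 ≈ -10.500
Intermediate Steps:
z(C, E) = -C
K(O, f) = ½ (K(O, f) = (⅛)*4 = ½)
(-5*p*(-1) + K(z(0, 3), 0))*(-1) = (-5*2*(-1) + ½)*(-1) = (-10*(-1) + ½)*(-1) = (10 + ½)*(-1) = (21/2)*(-1) = -21/2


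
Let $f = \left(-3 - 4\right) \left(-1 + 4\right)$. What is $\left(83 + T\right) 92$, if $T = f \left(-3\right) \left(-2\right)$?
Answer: $-3956$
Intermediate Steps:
$f = -21$ ($f = \left(-7\right) 3 = -21$)
$T = -126$ ($T = \left(-21\right) \left(-3\right) \left(-2\right) = 63 \left(-2\right) = -126$)
$\left(83 + T\right) 92 = \left(83 - 126\right) 92 = \left(-43\right) 92 = -3956$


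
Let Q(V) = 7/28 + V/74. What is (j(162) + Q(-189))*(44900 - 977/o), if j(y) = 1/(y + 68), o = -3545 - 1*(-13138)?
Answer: -16858996382943/163272860 ≈ -1.0326e+5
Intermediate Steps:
o = 9593 (o = -3545 + 13138 = 9593)
j(y) = 1/(68 + y)
Q(V) = ¼ + V/74 (Q(V) = 7*(1/28) + V*(1/74) = ¼ + V/74)
(j(162) + Q(-189))*(44900 - 977/o) = (1/(68 + 162) + (¼ + (1/74)*(-189)))*(44900 - 977/9593) = (1/230 + (¼ - 189/74))*(44900 - 977*1/9593) = (1/230 - 341/148)*(44900 - 977/9593) = -39141/17020*430724723/9593 = -16858996382943/163272860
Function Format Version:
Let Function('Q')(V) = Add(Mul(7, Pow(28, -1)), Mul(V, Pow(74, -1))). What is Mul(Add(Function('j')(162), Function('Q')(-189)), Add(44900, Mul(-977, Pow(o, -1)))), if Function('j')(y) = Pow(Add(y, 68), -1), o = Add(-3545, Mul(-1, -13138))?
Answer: Rational(-16858996382943, 163272860) ≈ -1.0326e+5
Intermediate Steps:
o = 9593 (o = Add(-3545, 13138) = 9593)
Function('j')(y) = Pow(Add(68, y), -1)
Function('Q')(V) = Add(Rational(1, 4), Mul(Rational(1, 74), V)) (Function('Q')(V) = Add(Mul(7, Rational(1, 28)), Mul(V, Rational(1, 74))) = Add(Rational(1, 4), Mul(Rational(1, 74), V)))
Mul(Add(Function('j')(162), Function('Q')(-189)), Add(44900, Mul(-977, Pow(o, -1)))) = Mul(Add(Pow(Add(68, 162), -1), Add(Rational(1, 4), Mul(Rational(1, 74), -189))), Add(44900, Mul(-977, Pow(9593, -1)))) = Mul(Add(Pow(230, -1), Add(Rational(1, 4), Rational(-189, 74))), Add(44900, Mul(-977, Rational(1, 9593)))) = Mul(Add(Rational(1, 230), Rational(-341, 148)), Add(44900, Rational(-977, 9593))) = Mul(Rational(-39141, 17020), Rational(430724723, 9593)) = Rational(-16858996382943, 163272860)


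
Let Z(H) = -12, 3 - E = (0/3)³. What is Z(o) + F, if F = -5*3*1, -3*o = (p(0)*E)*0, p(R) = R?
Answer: -27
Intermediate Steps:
E = 3 (E = 3 - (0/3)³ = 3 - (0*(⅓))³ = 3 - 1*0³ = 3 - 1*0 = 3 + 0 = 3)
o = 0 (o = -0*3*0/3 = -0*0 = -⅓*0 = 0)
F = -15 (F = -15*1 = -15)
Z(o) + F = -12 - 15 = -27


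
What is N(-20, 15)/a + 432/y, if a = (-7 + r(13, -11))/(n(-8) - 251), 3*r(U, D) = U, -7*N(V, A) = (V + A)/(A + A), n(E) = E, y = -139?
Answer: -1769/2224 ≈ -0.79541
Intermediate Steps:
N(V, A) = -(A + V)/(14*A) (N(V, A) = -(V + A)/(7*(A + A)) = -(A + V)/(7*(2*A)) = -(A + V)*1/(2*A)/7 = -(A + V)/(14*A))
r(U, D) = U/3
a = 8/777 (a = (-7 + (1/3)*13)/(-8 - 251) = (-7 + 13/3)/(-259) = -8/3*(-1/259) = 8/777 ≈ 0.010296)
N(-20, 15)/a + 432/y = ((1/14)*(-1*15 - 1*(-20))/15)/(8/777) + 432/(-139) = ((1/14)*(1/15)*(-15 + 20))*(777/8) + 432*(-1/139) = ((1/14)*(1/15)*5)*(777/8) - 432/139 = (1/42)*(777/8) - 432/139 = 37/16 - 432/139 = -1769/2224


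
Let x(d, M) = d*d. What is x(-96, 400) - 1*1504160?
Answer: -1494944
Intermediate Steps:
x(d, M) = d²
x(-96, 400) - 1*1504160 = (-96)² - 1*1504160 = 9216 - 1504160 = -1494944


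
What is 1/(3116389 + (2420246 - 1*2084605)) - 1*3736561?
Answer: -12898720668829/3452030 ≈ -3.7366e+6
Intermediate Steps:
1/(3116389 + (2420246 - 1*2084605)) - 1*3736561 = 1/(3116389 + (2420246 - 2084605)) - 3736561 = 1/(3116389 + 335641) - 3736561 = 1/3452030 - 3736561 = -12898720668829/3452030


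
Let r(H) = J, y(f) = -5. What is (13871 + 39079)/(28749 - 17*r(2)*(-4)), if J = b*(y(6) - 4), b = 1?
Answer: 17650/9379 ≈ 1.8819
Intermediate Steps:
J = -9 (J = 1*(-5 - 4) = 1*(-9) = -9)
r(H) = -9
(13871 + 39079)/(28749 - 17*r(2)*(-4)) = (13871 + 39079)/(28749 - 17*(-9)*(-4)) = 52950/(28749 + 153*(-4)) = 52950/(28749 - 612) = 52950/28137 = 52950*(1/28137) = 17650/9379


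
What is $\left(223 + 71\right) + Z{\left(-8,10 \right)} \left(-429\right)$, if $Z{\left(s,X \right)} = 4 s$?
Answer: $14022$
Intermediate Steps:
$\left(223 + 71\right) + Z{\left(-8,10 \right)} \left(-429\right) = \left(223 + 71\right) + 4 \left(-8\right) \left(-429\right) = 294 - -13728 = 294 + 13728 = 14022$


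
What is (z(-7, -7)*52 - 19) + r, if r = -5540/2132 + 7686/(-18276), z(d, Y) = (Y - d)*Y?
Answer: -35748325/1623518 ≈ -22.019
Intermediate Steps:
z(d, Y) = Y*(Y - d)
r = -4901483/1623518 (r = -5540*1/2132 + 7686*(-1/18276) = -1385/533 - 1281/3046 = -4901483/1623518 ≈ -3.0191)
(z(-7, -7)*52 - 19) + r = (-7*(-7 - 1*(-7))*52 - 19) - 4901483/1623518 = (-7*(-7 + 7)*52 - 19) - 4901483/1623518 = (-7*0*52 - 19) - 4901483/1623518 = (0*52 - 19) - 4901483/1623518 = (0 - 19) - 4901483/1623518 = -19 - 4901483/1623518 = -35748325/1623518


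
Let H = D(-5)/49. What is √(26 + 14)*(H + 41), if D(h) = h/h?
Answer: 4020*√10/49 ≈ 259.44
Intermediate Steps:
D(h) = 1
H = 1/49 ≈ 0.020408
√(26 + 14)*(H + 41) = √(26 + 14)*(1/49 + 41) = √40*(2010/49) = (2*√10)*(2010/49) = 4020*√10/49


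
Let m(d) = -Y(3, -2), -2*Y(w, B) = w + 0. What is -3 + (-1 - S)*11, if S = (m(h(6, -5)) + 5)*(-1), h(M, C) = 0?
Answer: 115/2 ≈ 57.500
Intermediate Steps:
Y(w, B) = -w/2 (Y(w, B) = -(w + 0)/2 = -w/2)
m(d) = 3/2 (m(d) = -(-1)*3/2 = -1*(-3/2) = 3/2)
S = -13/2 (S = (3/2 + 5)*(-1) = (13/2)*(-1) = -13/2 ≈ -6.5000)
-3 + (-1 - S)*11 = -3 + (-1 - 1*(-13/2))*11 = -3 + (-1 + 13/2)*11 = -3 + (11/2)*11 = -3 + 121/2 = 115/2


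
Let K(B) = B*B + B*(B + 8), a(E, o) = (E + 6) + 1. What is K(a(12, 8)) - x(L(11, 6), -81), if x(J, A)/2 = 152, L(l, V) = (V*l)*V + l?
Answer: 570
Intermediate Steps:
L(l, V) = l + l*V² (L(l, V) = l*V² + l = l + l*V²)
x(J, A) = 304 (x(J, A) = 2*152 = 304)
a(E, o) = 7 + E (a(E, o) = (6 + E) + 1 = 7 + E)
K(B) = B² + B*(8 + B)
K(a(12, 8)) - x(L(11, 6), -81) = 2*(7 + 12)*(4 + (7 + 12)) - 1*304 = 2*19*(4 + 19) - 304 = 2*19*23 - 304 = 874 - 304 = 570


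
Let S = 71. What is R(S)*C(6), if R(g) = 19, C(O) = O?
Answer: 114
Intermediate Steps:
R(S)*C(6) = 19*6 = 114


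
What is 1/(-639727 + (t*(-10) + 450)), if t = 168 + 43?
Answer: -1/641387 ≈ -1.5591e-6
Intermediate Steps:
t = 211
1/(-639727 + (t*(-10) + 450)) = 1/(-639727 + (211*(-10) + 450)) = 1/(-639727 + (-2110 + 450)) = 1/(-639727 - 1660) = 1/(-641387) = -1/641387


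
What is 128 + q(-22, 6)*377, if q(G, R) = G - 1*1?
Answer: -8543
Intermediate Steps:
q(G, R) = -1 + G (q(G, R) = G - 1 = -1 + G)
128 + q(-22, 6)*377 = 128 + (-1 - 22)*377 = 128 - 23*377 = 128 - 8671 = -8543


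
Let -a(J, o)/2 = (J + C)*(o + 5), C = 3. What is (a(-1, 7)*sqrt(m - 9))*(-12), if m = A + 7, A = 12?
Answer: 576*sqrt(10) ≈ 1821.5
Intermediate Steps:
m = 19 (m = 12 + 7 = 19)
a(J, o) = -2*(3 + J)*(5 + o) (a(J, o) = -2*(J + 3)*(o + 5) = -2*(3 + J)*(5 + o))
(a(-1, 7)*sqrt(m - 9))*(-12) = ((-30 - 10*(-1) - 6*7 - 2*(-1)*7)*sqrt(19 - 9))*(-12) = ((-30 + 10 - 42 + 14)*sqrt(10))*(-12) = -48*sqrt(10)*(-12) = 576*sqrt(10)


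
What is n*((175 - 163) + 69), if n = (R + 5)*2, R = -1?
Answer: 648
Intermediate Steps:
n = 8 (n = (-1 + 5)*2 = 4*2 = 8)
n*((175 - 163) + 69) = 8*((175 - 163) + 69) = 8*(12 + 69) = 8*81 = 648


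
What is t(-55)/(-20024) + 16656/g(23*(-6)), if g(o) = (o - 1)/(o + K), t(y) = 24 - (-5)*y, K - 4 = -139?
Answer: 91050925001/2783336 ≈ 32713.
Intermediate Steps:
K = -135 (K = 4 - 139 = -135)
t(y) = 24 + 5*y
g(o) = (-1 + o)/(-135 + o) (g(o) = (o - 1)/(o - 135) = (-1 + o)/(-135 + o))
t(-55)/(-20024) + 16656/g(23*(-6)) = (24 + 5*(-55))/(-20024) + 16656/(((-1 + 23*(-6))/(-135 + 23*(-6)))) = (24 - 275)*(-1/20024) + 16656/(((-1 - 138)/(-135 - 138))) = -251*(-1/20024) + 16656/((-139/(-273))) = 251/20024 + 16656/((-1/273*(-139))) = 251/20024 + 16656/(139/273) = 251/20024 + 16656*(273/139) = 251/20024 + 4547088/139 = 91050925001/2783336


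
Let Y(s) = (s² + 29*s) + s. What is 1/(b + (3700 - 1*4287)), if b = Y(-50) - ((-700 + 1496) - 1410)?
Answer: 1/1027 ≈ 0.00097371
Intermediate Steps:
Y(s) = s² + 30*s
b = 1614 (b = -50*(30 - 50) - ((-700 + 1496) - 1410) = -50*(-20) - (796 - 1410) = 1000 - 1*(-614) = 1000 + 614 = 1614)
1/(b + (3700 - 1*4287)) = 1/(1614 + (3700 - 1*4287)) = 1/(1614 + (3700 - 4287)) = 1/(1614 - 587) = 1/1027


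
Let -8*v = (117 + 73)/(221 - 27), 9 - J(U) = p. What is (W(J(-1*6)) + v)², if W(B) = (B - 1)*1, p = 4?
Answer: 9054081/602176 ≈ 15.036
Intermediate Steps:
J(U) = 5 (J(U) = 9 - 1*4 = 9 - 4 = 5)
W(B) = -1 + B (W(B) = (-1 + B)*1 = -1 + B)
v = -95/776 (v = -(117 + 73)/(8*(221 - 27)) = -95/(4*194) = -⅛*95/97 = -95/776 ≈ -0.12242)
(W(J(-1*6)) + v)² = ((-1 + 5) - 95/776)² = (4 - 95/776)² = (3009/776)² = 9054081/602176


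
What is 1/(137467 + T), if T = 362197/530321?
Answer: 48211/6627454464 ≈ 7.2744e-6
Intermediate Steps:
T = 32927/48211 (T = 362197*(1/530321) = 32927/48211 ≈ 0.68298)
1/(137467 + T) = 1/(137467 + 32927/48211) = 1/(6627454464/48211) = 48211/6627454464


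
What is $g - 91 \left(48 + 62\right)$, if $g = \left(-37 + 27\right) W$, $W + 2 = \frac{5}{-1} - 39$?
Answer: $-9550$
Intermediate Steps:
$W = -46$ ($W = -2 + \left(\frac{5}{-1} - 39\right) = -2 + \left(5 \left(-1\right) - 39\right) = -2 - 44 = -46$)
$g = 460$ ($g = \left(-37 + 27\right) \left(-46\right) = \left(-10\right) \left(-46\right) = 460$)
$g - 91 \left(48 + 62\right) = 460 - 91 \left(48 + 62\right) = 460 - 10010 = -9550$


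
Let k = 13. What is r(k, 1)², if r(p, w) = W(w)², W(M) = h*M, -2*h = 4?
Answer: 16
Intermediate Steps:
h = -2 (h = -½*4 = -2)
W(M) = -2*M
r(p, w) = 4*w² (r(p, w) = (-2*w)² = 4*w²)
r(k, 1)² = (4*1²)² = (4*1)² = 4² = 16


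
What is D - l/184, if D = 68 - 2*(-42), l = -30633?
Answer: 58601/184 ≈ 318.48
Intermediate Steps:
D = 152 (D = 68 + 84 = 152)
D - l/184 = 152 - (-30633)/184 = 152 - 1*(-30633/184) = 152 + 30633/184 = 58601/184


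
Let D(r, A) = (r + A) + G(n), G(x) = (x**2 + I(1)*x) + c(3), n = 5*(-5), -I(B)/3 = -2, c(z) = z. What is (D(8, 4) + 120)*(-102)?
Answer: -62220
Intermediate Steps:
I(B) = 6 (I(B) = -3*(-2) = 6)
n = -25
G(x) = 3 + x**2 + 6*x (G(x) = (x**2 + 6*x) + 3 = 3 + x**2 + 6*x)
D(r, A) = 478 + A + r (D(r, A) = (r + A) + (3 + (-25)**2 + 6*(-25)) = (A + r) + (3 + 625 - 150) = (A + r) + 478 = 478 + A + r)
(D(8, 4) + 120)*(-102) = ((478 + 4 + 8) + 120)*(-102) = (490 + 120)*(-102) = 610*(-102) = -62220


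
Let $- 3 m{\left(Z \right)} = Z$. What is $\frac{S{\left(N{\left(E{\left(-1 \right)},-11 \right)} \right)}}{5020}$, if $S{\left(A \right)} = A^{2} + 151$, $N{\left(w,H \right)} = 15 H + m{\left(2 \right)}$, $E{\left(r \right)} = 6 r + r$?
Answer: $\frac{62092}{11295} \approx 5.4973$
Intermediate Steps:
$m{\left(Z \right)} = - \frac{Z}{3}$
$E{\left(r \right)} = 7 r$
$N{\left(w,H \right)} = - \frac{2}{3} + 15 H$ ($N{\left(w,H \right)} = 15 H - \frac{2}{3} = - \frac{2}{3} + 15 H$)
$S{\left(A \right)} = 151 + A^{2}$
$\frac{S{\left(N{\left(E{\left(-1 \right)},-11 \right)} \right)}}{5020} = \frac{151 + \left(- \frac{2}{3} + 15 \left(-11\right)\right)^{2}}{5020} = \left(151 + \left(- \frac{2}{3} - 165\right)^{2}\right) \frac{1}{5020} = \left(151 + \left(- \frac{497}{3}\right)^{2}\right) \frac{1}{5020} = \left(151 + \frac{247009}{9}\right) \frac{1}{5020} = \frac{248368}{9} \cdot \frac{1}{5020} = \frac{62092}{11295}$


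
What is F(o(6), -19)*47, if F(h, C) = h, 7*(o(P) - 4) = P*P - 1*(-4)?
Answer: 3196/7 ≈ 456.57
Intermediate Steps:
o(P) = 32/7 + P²/7 (o(P) = 4 + (P*P - 1*(-4))/7 = 4 + (P² + 4)/7 = 4 + (4 + P²)/7 = 4 + (4/7 + P²/7) = 32/7 + P²/7)
F(o(6), -19)*47 = (32/7 + (⅐)*6²)*47 = (32/7 + (⅐)*36)*47 = (32/7 + 36/7)*47 = (68/7)*47 = 3196/7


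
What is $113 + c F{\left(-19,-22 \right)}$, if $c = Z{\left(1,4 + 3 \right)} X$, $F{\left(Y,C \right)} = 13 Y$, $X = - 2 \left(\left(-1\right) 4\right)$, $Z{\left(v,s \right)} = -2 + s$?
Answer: $-9767$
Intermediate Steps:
$X = 8$ ($X = \left(-2\right) \left(-4\right) = 8$)
$c = 40$ ($c = \left(-2 + \left(4 + 3\right)\right) 8 = \left(-2 + 7\right) 8 = 5 \cdot 8 = 40$)
$113 + c F{\left(-19,-22 \right)} = 113 + 40 \cdot 13 \left(-19\right) = 113 + 40 \left(-247\right) = 113 - 9880 = -9767$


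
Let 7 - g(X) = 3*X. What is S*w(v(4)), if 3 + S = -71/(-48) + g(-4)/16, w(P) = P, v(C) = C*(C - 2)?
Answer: -8/3 ≈ -2.6667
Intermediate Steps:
v(C) = C*(-2 + C)
g(X) = 7 - 3*X
S = -⅓ (S = -3 + (-71/(-48) + (7 - 3*(-4))/16) = -3 + (-71*(-1/48) + (7 + 12)*(1/16)) = -3 + (71/48 + 19*(1/16)) = -3 + (71/48 + 19/16) = -3 + 8/3 = -⅓ ≈ -0.33333)
S*w(v(4)) = -4*(-2 + 4)/3 = -4*2/3 = -⅓*8 = -8/3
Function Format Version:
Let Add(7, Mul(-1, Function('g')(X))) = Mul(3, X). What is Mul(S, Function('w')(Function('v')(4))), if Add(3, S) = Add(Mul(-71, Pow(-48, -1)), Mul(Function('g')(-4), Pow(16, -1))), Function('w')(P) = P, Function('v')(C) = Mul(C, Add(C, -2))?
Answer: Rational(-8, 3) ≈ -2.6667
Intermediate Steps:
Function('v')(C) = Mul(C, Add(-2, C))
Function('g')(X) = Add(7, Mul(-3, X)) (Function('g')(X) = Add(7, Mul(-1, Mul(3, X))) = Add(7, Mul(-3, X)))
S = Rational(-1, 3) (S = Add(-3, Add(Mul(-71, Pow(-48, -1)), Mul(Add(7, Mul(-3, -4)), Pow(16, -1)))) = Add(-3, Add(Mul(-71, Rational(-1, 48)), Mul(Add(7, 12), Rational(1, 16)))) = Add(-3, Add(Rational(71, 48), Mul(19, Rational(1, 16)))) = Add(-3, Add(Rational(71, 48), Rational(19, 16))) = Add(-3, Rational(8, 3)) = Rational(-1, 3) ≈ -0.33333)
Mul(S, Function('w')(Function('v')(4))) = Mul(Rational(-1, 3), Mul(4, Add(-2, 4))) = Mul(Rational(-1, 3), Mul(4, 2)) = Mul(Rational(-1, 3), 8) = Rational(-8, 3)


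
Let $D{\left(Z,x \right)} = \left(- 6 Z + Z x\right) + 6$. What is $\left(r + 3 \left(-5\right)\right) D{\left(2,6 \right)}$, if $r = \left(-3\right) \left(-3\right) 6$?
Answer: $234$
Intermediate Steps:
$D{\left(Z,x \right)} = 6 - 6 Z + Z x$
$r = 54$ ($r = 9 \cdot 6 = 54$)
$\left(r + 3 \left(-5\right)\right) D{\left(2,6 \right)} = \left(54 + 3 \left(-5\right)\right) \left(6 - 12 + 2 \cdot 6\right) = \left(54 - 15\right) \left(6 - 12 + 12\right) = 39 \cdot 6 = 234$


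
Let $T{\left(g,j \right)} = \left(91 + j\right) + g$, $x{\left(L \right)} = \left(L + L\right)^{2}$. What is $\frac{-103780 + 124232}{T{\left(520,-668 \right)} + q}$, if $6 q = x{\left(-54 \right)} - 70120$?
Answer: $- \frac{61356}{29399} \approx -2.087$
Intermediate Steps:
$x{\left(L \right)} = 4 L^{2}$ ($x{\left(L \right)} = \left(2 L\right)^{2} = 4 L^{2}$)
$T{\left(g,j \right)} = 91 + g + j$
$q = - \frac{29228}{3}$ ($q = \frac{4 \left(-54\right)^{2} - 70120}{6} = \frac{4 \cdot 2916 - 70120}{6} = \frac{11664 - 70120}{6} = \frac{1}{6} \left(-58456\right) = - \frac{29228}{3} \approx -9742.7$)
$\frac{-103780 + 124232}{T{\left(520,-668 \right)} + q} = \frac{-103780 + 124232}{\left(91 + 520 - 668\right) - \frac{29228}{3}} = \frac{20452}{-57 - \frac{29228}{3}} = \frac{20452}{- \frac{29399}{3}} = 20452 \left(- \frac{3}{29399}\right) = - \frac{61356}{29399}$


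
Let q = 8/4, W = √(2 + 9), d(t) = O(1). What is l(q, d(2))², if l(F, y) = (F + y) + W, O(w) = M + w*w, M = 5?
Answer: (8 + √11)² ≈ 128.07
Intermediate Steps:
O(w) = 5 + w² (O(w) = 5 + w*w = 5 + w²)
d(t) = 6 (d(t) = 5 + 1² = 5 + 1 = 6)
W = √11 ≈ 3.3166
q = 2 (q = 8*(¼) = 2)
l(F, y) = F + y + √11 (l(F, y) = (F + y) + √11 = F + y + √11)
l(q, d(2))² = (2 + 6 + √11)² = (8 + √11)²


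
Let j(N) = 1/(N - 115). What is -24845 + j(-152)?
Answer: -6633616/267 ≈ -24845.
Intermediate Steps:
j(N) = 1/(-115 + N)
-24845 + j(-152) = -24845 + 1/(-115 - 152) = -24845 + 1/(-267) = -24845 - 1/267 = -6633616/267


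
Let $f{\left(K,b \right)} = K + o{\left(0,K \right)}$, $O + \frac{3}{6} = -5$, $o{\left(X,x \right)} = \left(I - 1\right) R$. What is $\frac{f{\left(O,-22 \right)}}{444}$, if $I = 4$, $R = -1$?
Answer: $- \frac{17}{888} \approx -0.019144$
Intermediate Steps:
$o{\left(X,x \right)} = -3$ ($o{\left(X,x \right)} = \left(4 - 1\right) \left(-1\right) = 3 \left(-1\right) = -3$)
$O = - \frac{11}{2}$ ($O = - \frac{1}{2} - 5 = - \frac{11}{2} \approx -5.5$)
$f{\left(K,b \right)} = -3 + K$ ($f{\left(K,b \right)} = K - 3 = -3 + K$)
$\frac{f{\left(O,-22 \right)}}{444} = \frac{-3 - \frac{11}{2}}{444} = \left(- \frac{17}{2}\right) \frac{1}{444} = - \frac{17}{888}$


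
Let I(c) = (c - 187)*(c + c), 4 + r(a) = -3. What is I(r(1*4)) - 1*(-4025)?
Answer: 6741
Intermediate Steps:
r(a) = -7 (r(a) = -4 - 3 = -7)
I(c) = 2*c*(-187 + c) (I(c) = (-187 + c)*(2*c) = 2*c*(-187 + c))
I(r(1*4)) - 1*(-4025) = 2*(-7)*(-187 - 7) - 1*(-4025) = 2*(-7)*(-194) + 4025 = 2716 + 4025 = 6741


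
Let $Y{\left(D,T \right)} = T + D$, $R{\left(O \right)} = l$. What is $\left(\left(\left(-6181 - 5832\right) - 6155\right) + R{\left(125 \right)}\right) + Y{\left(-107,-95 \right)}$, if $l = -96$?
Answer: $-18466$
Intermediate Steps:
$R{\left(O \right)} = -96$
$Y{\left(D,T \right)} = D + T$
$\left(\left(\left(-6181 - 5832\right) - 6155\right) + R{\left(125 \right)}\right) + Y{\left(-107,-95 \right)} = \left(\left(\left(-6181 - 5832\right) - 6155\right) - 96\right) - 202 = \left(\left(-12013 - 6155\right) - 96\right) - 202 = \left(-18168 - 96\right) - 202 = -18264 - 202 = -18466$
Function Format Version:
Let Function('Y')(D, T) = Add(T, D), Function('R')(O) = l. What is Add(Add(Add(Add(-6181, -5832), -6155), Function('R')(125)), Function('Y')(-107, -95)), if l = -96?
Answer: -18466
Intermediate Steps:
Function('R')(O) = -96
Function('Y')(D, T) = Add(D, T)
Add(Add(Add(Add(-6181, -5832), -6155), Function('R')(125)), Function('Y')(-107, -95)) = Add(Add(Add(Add(-6181, -5832), -6155), -96), Add(-107, -95)) = Add(Add(Add(-12013, -6155), -96), -202) = Add(Add(-18168, -96), -202) = Add(-18264, -202) = -18466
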